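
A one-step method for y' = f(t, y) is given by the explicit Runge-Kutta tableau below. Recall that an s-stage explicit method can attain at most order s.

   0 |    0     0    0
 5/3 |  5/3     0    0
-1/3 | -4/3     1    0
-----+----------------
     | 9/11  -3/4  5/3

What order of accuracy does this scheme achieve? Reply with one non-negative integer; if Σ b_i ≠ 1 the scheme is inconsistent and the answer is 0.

b = (9/11, -3/4, 5/3)
c = (0, 5/3, -1/3)
Ac = (0, 0, 5/3)
Σ b_i: 9/11·1 + (-3/4)·1 + 5/3·1 = 229/132 ≠ 1 ⇒ order 0.

0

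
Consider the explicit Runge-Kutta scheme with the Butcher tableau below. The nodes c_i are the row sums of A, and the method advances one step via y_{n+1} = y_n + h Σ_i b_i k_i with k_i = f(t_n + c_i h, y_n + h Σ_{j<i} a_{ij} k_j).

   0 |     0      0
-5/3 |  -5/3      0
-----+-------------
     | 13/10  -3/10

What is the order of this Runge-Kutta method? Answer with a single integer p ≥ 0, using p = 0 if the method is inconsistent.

2

b = (13/10, -3/10)
c = (0, -5/3)
Σ b_i: 13/10·1 + (-3/10)·1 = 1 ✓
b·c: (-3/10)·(-5/3) = 1/2 ✓; 2 stages ⇒ order 2.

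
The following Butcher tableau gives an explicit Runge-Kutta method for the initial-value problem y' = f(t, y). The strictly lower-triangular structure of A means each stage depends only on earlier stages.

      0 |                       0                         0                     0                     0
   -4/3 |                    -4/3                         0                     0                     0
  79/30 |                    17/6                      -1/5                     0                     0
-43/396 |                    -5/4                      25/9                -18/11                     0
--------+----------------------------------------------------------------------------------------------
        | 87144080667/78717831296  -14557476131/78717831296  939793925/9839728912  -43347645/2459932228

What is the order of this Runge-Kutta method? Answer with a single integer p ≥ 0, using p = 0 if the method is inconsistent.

3

b = (87144080667/78717831296, -14557476131/78717831296, 939793925/9839728912, -43347645/2459932228)
c = (0, -4/3, 79/30, -43/396)
Ac = (0, 0, 4/15, -11899/1485)
Σ b_i: 87144080667/78717831296·1 + (-14557476131/78717831296)·1 + 939793925/9839728912·1 + (-43347645/2459932228)·1 = 1 ✓
b·c: (-14557476131/78717831296)·(-4/3) + 939793925/9839728912·79/30 + (-43347645/2459932228)·(-43/396) = 1/2 ✓
b·c²: (-14557476131/78717831296)·16/9 + 939793925/9839728912·6241/900 + (-43347645/2459932228)·1849/156816 = 1/3 ✓
b·Ac: 939793925/9839728912·4/15 + (-43347645/2459932228)·(-11899/1485) = 1/6 ✓
b·c³: (-14557476131/78717831296)·(-64/27) + 939793925/9839728912·493039/27000 + (-43347645/2459932228)·(-79507/62099136) = 1530727070215913/701375876847360 ≠ 1/4 ⇒ order 3.
b·(c∘Ac): 939793925/9839728912·158/225 + (-43347645/2459932228)·511657/588060 = 13745191441/265672680624 ≠ 1/8
b·Ac²: 939793925/9839728912·(-16/45) + (-43347645/2459932228)·(-285521/44550) = 17485008091/221393900520 ≠ 1/12
b·A²c: (-43347645/2459932228)·(-24/55) = 4728834/614983057 ≠ 1/24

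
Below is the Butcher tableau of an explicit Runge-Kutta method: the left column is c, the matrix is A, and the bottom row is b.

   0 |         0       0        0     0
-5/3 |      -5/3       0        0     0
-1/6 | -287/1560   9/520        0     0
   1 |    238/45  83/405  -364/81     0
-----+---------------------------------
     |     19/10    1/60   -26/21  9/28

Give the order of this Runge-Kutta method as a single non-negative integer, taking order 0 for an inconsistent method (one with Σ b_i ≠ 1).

4

b = (19/10, 1/60, -26/21, 9/28)
c = (0, -5/3, -1/6, 1)
Ac = (0, 0, -3/104, 11/27)
Σ b_i: 19/10·1 + 1/60·1 + (-26/21)·1 + 9/28·1 = 1 ✓
b·c: 1/60·(-5/3) + (-26/21)·(-1/6) + 9/28·1 = 1/2 ✓
b·c²: 1/60·25/9 + (-26/21)·1/36 + 9/28·1 = 1/3 ✓
b·Ac: (-26/21)·(-3/104) + 9/28·11/27 = 1/6 ✓
b·c³: 1/60·(-125/27) + (-26/21)·(-1/216) + 9/28·1 = 1/4 ✓
b·(c∘Ac): (-26/21)·1/208 + 9/28·11/27 = 1/8 ✓
b·Ac²: (-26/21)·5/104 + 9/28·4/9 = 1/12 ✓
b·A²c: 9/28·7/54 = 1/24 ✓; 4 stages ⇒ order 4.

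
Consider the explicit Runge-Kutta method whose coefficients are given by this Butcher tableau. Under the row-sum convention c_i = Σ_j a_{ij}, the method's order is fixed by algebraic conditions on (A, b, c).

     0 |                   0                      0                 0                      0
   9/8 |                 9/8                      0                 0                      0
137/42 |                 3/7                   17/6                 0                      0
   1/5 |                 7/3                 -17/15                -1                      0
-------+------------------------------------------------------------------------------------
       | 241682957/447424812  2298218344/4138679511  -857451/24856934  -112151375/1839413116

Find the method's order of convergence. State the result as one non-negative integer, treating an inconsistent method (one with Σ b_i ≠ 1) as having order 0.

b = (241682957/447424812, 2298218344/4138679511, -857451/24856934, -112151375/1839413116)
c = (0, 9/8, 137/42, 1/5)
Ac = (0, 0, 51/16, -3811/840)
Σ b_i: 241682957/447424812·1 + 2298218344/4138679511·1 + (-857451/24856934)·1 + (-112151375/1839413116)·1 = 1 ✓
b·c: 2298218344/4138679511·9/8 + (-857451/24856934)·137/42 + (-112151375/1839413116)·1/5 = 1/2 ✓
b·c²: 2298218344/4138679511·81/64 + (-857451/24856934)·18769/1764 + (-112151375/1839413116)·1/25 = 1/3 ✓
b·Ac: (-857451/24856934)·51/16 + (-112151375/1839413116)·(-3811/840) = 1/6 ✓
b·c³: 2298218344/4138679511·729/512 + (-857451/24856934)·2571353/74088 + (-112151375/1839413116)·1/125 = -20398277453/50111578944 ≠ 1/4 ⇒ order 3.
b·(c∘Ac): (-857451/24856934)·2329/224 + (-112151375/1839413116)·(-3811/4200) = -723840401/2386265664 ≠ 1/8
b·Ac²: (-857451/24856934)·459/128 + (-112151375/1839413116)·(-1703939/141120) = 1135640661299/1854128420928 ≠ 1/12
b·A²c: (-112151375/1839413116)·(-51/16) = 5719720125/29430609856 ≠ 1/24

3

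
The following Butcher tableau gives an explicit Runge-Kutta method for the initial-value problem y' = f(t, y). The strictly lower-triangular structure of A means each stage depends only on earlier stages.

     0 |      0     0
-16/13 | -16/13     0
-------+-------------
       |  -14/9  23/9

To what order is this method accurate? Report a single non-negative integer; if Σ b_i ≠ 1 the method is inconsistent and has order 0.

1

b = (-14/9, 23/9)
c = (0, -16/13)
Σ b_i: (-14/9)·1 + 23/9·1 = 1 ✓
b·c: 23/9·(-16/13) = -368/117 ≠ 1/2 ⇒ order 1.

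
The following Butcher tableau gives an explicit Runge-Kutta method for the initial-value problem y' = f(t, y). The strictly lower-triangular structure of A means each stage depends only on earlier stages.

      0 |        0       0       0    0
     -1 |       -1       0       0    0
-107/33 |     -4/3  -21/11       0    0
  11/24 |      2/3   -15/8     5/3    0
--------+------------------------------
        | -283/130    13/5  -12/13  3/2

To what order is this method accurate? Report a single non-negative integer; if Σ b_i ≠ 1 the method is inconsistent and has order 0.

1

b = (-283/130, 13/5, -12/13, 3/2)
c = (0, -1, -107/33, 11/24)
Ac = (0, 0, 21/11, -2795/792)
Σ b_i: (-283/130)·1 + 13/5·1 + (-12/13)·1 + 3/2·1 = 1 ✓
b·c: 13/5·(-1) + (-12/13)·(-107/33) + 3/2·11/24 = 12361/11440 ≠ 1/2 ⇒ order 1.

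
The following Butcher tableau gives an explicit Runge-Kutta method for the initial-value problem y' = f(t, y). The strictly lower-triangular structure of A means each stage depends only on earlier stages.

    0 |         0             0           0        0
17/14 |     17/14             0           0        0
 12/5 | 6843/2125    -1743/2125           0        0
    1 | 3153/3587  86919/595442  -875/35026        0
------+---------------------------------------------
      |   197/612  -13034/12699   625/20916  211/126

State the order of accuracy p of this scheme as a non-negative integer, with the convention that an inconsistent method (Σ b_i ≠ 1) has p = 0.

4

b = (197/612, -13034/12699, 625/20916, 211/126)
c = (0, 17/14, 12/5, 1)
Ac = (0, 0, -249/250, 99/844)
Σ b_i: 197/612·1 + (-13034/12699)·1 + 625/20916·1 + 211/126·1 = 1 ✓
b·c: (-13034/12699)·17/14 + 625/20916·12/5 + 211/126·1 = 1/2 ✓
b·c²: (-13034/12699)·289/196 + 625/20916·144/25 + 211/126·1 = 1/3 ✓
b·Ac: 625/20916·(-249/250) + 211/126·99/844 = 1/6 ✓
b·c³: (-13034/12699)·4913/2744 + 625/20916·1728/125 + 211/126·1 = 1/4 ✓
b·(c∘Ac): 625/20916·(-1494/625) + 211/126·99/844 = 1/8 ✓
b·Ac²: 625/20916·(-4233/3500) + 211/126·843/11816 = 1/12 ✓
b·A²c: 211/126·21/844 = 1/24 ✓; 4 stages ⇒ order 4.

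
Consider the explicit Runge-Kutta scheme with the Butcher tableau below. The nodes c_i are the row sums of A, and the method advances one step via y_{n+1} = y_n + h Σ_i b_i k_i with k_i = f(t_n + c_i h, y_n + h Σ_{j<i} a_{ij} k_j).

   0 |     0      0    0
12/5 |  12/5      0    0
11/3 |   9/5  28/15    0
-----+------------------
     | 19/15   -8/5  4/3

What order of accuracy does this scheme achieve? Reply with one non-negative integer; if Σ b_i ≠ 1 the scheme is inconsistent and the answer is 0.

1

b = (19/15, -8/5, 4/3)
c = (0, 12/5, 11/3)
Ac = (0, 0, 112/25)
Σ b_i: 19/15·1 + (-8/5)·1 + 4/3·1 = 1 ✓
b·c: (-8/5)·12/5 + 4/3·11/3 = 236/225 ≠ 1/2 ⇒ order 1.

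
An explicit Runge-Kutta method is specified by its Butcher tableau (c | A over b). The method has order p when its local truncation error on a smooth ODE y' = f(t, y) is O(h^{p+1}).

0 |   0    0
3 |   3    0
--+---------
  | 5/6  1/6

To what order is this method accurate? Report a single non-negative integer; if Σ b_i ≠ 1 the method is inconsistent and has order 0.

2

b = (5/6, 1/6)
c = (0, 3)
Σ b_i: 5/6·1 + 1/6·1 = 1 ✓
b·c: 1/6·3 = 1/2 ✓; 2 stages ⇒ order 2.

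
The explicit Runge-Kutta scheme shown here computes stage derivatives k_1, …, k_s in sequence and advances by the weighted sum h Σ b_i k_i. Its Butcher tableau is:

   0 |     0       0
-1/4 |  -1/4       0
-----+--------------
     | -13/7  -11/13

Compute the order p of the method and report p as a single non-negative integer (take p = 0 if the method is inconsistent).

b = (-13/7, -11/13)
c = (0, -1/4)
Σ b_i: (-13/7)·1 + (-11/13)·1 = -246/91 ≠ 1 ⇒ order 0.

0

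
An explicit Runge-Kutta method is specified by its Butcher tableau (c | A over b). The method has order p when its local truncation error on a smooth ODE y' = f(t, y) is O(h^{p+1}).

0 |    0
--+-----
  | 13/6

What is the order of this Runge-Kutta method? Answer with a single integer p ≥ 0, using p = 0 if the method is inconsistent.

0

b = (13/6)
c = (0)
Σ b_i: 13/6·1 = 13/6 ≠ 1 ⇒ order 0.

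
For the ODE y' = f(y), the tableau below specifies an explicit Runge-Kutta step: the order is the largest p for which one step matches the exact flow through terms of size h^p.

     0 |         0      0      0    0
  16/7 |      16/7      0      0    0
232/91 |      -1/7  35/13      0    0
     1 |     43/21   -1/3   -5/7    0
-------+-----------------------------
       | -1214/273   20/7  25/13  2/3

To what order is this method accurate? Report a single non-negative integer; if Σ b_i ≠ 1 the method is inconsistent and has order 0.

1

b = (-1214/273, 20/7, 25/13, 2/3)
c = (0, 16/7, 232/91, 1)
Ac = (0, 0, 80/13, -4936/1911)
Σ b_i: (-1214/273)·1 + 20/7·1 + 25/13·1 + 2/3·1 = 1 ✓
b·c: 20/7·16/7 + 25/13·232/91 + 2/3·1 = 300602/24843 ≠ 1/2 ⇒ order 1.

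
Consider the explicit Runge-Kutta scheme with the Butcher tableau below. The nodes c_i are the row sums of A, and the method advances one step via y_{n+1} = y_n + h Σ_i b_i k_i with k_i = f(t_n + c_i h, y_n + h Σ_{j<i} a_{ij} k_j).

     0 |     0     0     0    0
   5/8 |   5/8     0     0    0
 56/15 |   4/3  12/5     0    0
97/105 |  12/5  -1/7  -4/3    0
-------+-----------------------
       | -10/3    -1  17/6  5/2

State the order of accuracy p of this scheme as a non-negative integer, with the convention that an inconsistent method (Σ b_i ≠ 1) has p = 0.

1

b = (-10/3, -1, 17/6, 5/2)
c = (0, 5/8, 56/15, 97/105)
Ac = (0, 0, 3/2, -12769/2520)
Σ b_i: (-10/3)·1 + (-1)·1 + 17/6·1 + 5/2·1 = 1 ✓
b·c: (-1)·5/8 + 17/6·56/15 + 5/2·97/105 = 30901/2520 ≠ 1/2 ⇒ order 1.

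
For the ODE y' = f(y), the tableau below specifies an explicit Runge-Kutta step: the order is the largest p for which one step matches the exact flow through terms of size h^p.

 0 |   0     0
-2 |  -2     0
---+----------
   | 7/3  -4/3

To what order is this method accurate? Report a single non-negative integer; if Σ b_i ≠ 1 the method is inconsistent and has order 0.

1

b = (7/3, -4/3)
c = (0, -2)
Σ b_i: 7/3·1 + (-4/3)·1 = 1 ✓
b·c: (-4/3)·(-2) = 8/3 ≠ 1/2 ⇒ order 1.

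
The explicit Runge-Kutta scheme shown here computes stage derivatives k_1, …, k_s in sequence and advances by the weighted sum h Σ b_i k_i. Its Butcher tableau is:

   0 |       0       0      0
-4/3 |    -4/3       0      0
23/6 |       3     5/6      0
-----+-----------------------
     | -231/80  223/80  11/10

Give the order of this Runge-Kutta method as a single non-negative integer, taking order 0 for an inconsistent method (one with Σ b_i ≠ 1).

2

b = (-231/80, 223/80, 11/10)
c = (0, -4/3, 23/6)
Ac = (0, 0, -10/9)
Σ b_i: (-231/80)·1 + 223/80·1 + 11/10·1 = 1 ✓
b·c: 223/80·(-4/3) + 11/10·23/6 = 1/2 ✓
b·c²: 223/80·16/9 + 11/10·529/36 = 7603/360 ≠ 1/3 ⇒ order 2.
b·Ac: 11/10·(-10/9) = -11/9 ≠ 1/6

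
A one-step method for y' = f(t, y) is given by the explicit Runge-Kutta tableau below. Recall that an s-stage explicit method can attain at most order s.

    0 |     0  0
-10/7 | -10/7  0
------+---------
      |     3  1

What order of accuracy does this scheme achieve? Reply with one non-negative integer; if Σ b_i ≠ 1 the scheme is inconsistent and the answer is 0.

0

b = (3, 1)
c = (0, -10/7)
Σ b_i: 3·1 + 1·1 = 4 ≠ 1 ⇒ order 0.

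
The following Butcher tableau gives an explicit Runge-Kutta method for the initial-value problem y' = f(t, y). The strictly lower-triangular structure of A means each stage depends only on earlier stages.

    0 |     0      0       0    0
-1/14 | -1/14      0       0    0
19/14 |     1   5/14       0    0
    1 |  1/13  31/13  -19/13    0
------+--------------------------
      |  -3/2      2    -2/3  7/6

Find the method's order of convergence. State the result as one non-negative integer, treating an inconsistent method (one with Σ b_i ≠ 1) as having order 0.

1

b = (-3/2, 2, -2/3, 7/6)
c = (0, -1/14, 19/14, 1)
Ac = (0, 0, -5/196, -28/13)
Σ b_i: (-3/2)·1 + 2·1 + (-2/3)·1 + 7/6·1 = 1 ✓
b·c: 2·(-1/14) + (-2/3)·19/14 + 7/6·1 = 5/42 ≠ 1/2 ⇒ order 1.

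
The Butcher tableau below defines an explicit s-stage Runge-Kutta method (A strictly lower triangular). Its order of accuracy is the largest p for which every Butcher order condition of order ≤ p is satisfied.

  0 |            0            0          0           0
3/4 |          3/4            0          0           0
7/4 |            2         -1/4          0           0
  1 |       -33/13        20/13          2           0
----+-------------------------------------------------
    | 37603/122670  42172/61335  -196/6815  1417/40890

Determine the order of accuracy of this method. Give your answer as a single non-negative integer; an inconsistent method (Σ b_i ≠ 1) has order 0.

3

b = (37603/122670, 42172/61335, -196/6815, 1417/40890)
c = (0, 3/4, 7/4, 1)
Ac = (0, 0, -3/16, 121/26)
Σ b_i: 37603/122670·1 + 42172/61335·1 + (-196/6815)·1 + 1417/40890·1 = 1 ✓
b·c: 42172/61335·3/4 + (-196/6815)·7/4 + 1417/40890·1 = 1/2 ✓
b·c²: 42172/61335·9/16 + (-196/6815)·49/16 + 1417/40890·1 = 1/3 ✓
b·Ac: (-196/6815)·(-3/16) + 1417/40890·121/26 = 1/6 ✓
b·c³: 42172/61335·27/64 + (-196/6815)·343/64 + 1417/40890·1 = 27901/163560 ≠ 1/4 ⇒ order 3.
b·(c∘Ac): (-196/6815)·(-21/64) + 1417/40890·121/26 = 55843/327120 ≠ 1/8
b·Ac²: (-196/6815)·(-9/64) + 1417/40890·727/104 = 40283/163560 ≠ 1/12
b·A²c: 1417/40890·(-3/8) = -1417/109040 ≠ 1/24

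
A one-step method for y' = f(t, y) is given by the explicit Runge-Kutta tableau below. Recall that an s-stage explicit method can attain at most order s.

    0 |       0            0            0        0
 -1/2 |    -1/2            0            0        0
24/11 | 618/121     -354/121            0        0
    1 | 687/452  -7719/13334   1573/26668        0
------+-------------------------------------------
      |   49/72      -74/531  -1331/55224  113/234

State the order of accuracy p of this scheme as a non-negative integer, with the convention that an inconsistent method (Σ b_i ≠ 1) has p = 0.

4

b = (49/72, -74/531, -1331/55224, 113/234)
c = (0, -1/2, 24/11, 1)
Ac = (0, 0, 177/121, 189/452)
Σ b_i: 49/72·1 + (-74/531)·1 + (-1331/55224)·1 + 113/234·1 = 1 ✓
b·c: (-74/531)·(-1/2) + (-1331/55224)·24/11 + 113/234·1 = 1/2 ✓
b·c²: (-74/531)·1/4 + (-1331/55224)·576/121 + 113/234·1 = 1/3 ✓
b·Ac: (-1331/55224)·177/121 + 113/234·189/452 = 1/6 ✓
b·c³: (-74/531)·(-1/8) + (-1331/55224)·13824/1331 + 113/234·1 = 1/4 ✓
b·(c∘Ac): (-1331/55224)·4248/1331 + 113/234·189/452 = 1/8 ✓
b·Ac²: (-1331/55224)·(-177/242) + 113/234·123/904 = 1/12 ✓
b·A²c: 113/234·39/452 = 1/24 ✓; 4 stages ⇒ order 4.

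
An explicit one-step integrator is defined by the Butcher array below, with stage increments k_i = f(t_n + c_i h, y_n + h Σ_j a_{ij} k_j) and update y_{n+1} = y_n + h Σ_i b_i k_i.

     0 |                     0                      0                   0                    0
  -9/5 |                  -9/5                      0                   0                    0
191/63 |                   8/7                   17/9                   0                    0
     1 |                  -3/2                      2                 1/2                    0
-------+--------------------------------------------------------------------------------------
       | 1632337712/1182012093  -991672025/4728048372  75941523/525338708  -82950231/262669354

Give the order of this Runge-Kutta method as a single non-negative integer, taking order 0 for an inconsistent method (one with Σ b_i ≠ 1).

3

b = (1632337712/1182012093, -991672025/4728048372, 75941523/525338708, -82950231/262669354)
c = (0, -9/5, 191/63, 1)
Ac = (0, 0, -17/5, -1313/630)
Σ b_i: 1632337712/1182012093·1 + (-991672025/4728048372)·1 + 75941523/525338708·1 + (-82950231/262669354)·1 = 1 ✓
b·c: (-991672025/4728048372)·(-9/5) + 75941523/525338708·191/63 + (-82950231/262669354)·1 = 1/2 ✓
b·c²: (-991672025/4728048372)·81/25 + 75941523/525338708·36481/3969 + (-82950231/262669354)·1 = 1/3 ✓
b·Ac: 75941523/525338708·(-17/5) + (-82950231/262669354)·(-1313/630) = 1/6 ✓
b·c³: (-991672025/4728048372)·(-729/125) + 75941523/525338708·6967871/250047 + (-82950231/262669354)·1 = 1225149080497/248222539530 ≠ 1/4 ⇒ order 3.
b·(c∘Ac): 75941523/525338708·(-3247/315) + (-82950231/262669354)·(-1313/630) = -3277820759/3940040310 ≠ 1/8
b·Ac²: 75941523/525338708·153/25 + (-82950231/262669354)·2197981/198450 = -64860481072/24822253953 ≠ 1/12
b·A²c: (-82950231/262669354)·(-17/10) = 1410153927/2626693540 ≠ 1/24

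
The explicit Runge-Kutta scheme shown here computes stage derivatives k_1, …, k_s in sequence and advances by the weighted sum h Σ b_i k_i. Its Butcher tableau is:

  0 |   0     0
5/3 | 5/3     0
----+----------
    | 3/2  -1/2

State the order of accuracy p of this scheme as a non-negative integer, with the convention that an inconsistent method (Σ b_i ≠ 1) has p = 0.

b = (3/2, -1/2)
c = (0, 5/3)
Σ b_i: 3/2·1 + (-1/2)·1 = 1 ✓
b·c: (-1/2)·5/3 = -5/6 ≠ 1/2 ⇒ order 1.

1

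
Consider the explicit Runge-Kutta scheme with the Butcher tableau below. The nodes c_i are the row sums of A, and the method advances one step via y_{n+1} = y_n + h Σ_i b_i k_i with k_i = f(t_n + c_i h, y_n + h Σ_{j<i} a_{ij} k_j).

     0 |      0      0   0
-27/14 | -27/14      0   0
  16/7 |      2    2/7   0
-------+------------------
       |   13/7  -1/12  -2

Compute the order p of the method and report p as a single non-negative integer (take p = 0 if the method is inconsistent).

b = (13/7, -1/12, -2)
c = (0, -27/14, 16/7)
Ac = (0, 0, -27/49)
Σ b_i: 13/7·1 + (-1/12)·1 + (-2)·1 = -19/84 ≠ 1 ⇒ order 0.

0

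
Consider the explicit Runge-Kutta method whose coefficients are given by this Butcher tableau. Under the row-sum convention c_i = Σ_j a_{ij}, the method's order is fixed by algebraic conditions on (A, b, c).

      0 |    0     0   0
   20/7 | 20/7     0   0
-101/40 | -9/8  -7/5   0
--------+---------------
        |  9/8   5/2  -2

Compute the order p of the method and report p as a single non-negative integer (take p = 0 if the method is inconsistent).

0

b = (9/8, 5/2, -2)
c = (0, 20/7, -101/40)
Ac = (0, 0, -4)
Σ b_i: 9/8·1 + 5/2·1 + (-2)·1 = 13/8 ≠ 1 ⇒ order 0.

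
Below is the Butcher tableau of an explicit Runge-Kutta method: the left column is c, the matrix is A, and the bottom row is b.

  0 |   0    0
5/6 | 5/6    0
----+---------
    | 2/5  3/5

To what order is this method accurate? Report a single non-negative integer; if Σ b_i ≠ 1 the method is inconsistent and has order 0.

b = (2/5, 3/5)
c = (0, 5/6)
Σ b_i: 2/5·1 + 3/5·1 = 1 ✓
b·c: 3/5·5/6 = 1/2 ✓; 2 stages ⇒ order 2.

2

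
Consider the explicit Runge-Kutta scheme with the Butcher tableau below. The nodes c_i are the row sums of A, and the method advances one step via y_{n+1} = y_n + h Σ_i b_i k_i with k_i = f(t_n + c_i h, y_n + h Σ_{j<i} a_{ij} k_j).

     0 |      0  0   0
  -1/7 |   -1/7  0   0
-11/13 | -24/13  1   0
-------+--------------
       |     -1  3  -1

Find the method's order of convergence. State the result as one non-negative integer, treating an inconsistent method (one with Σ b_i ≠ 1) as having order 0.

b = (-1, 3, -1)
c = (0, -1/7, -11/13)
Ac = (0, 0, -1/7)
Σ b_i: (-1)·1 + 3·1 + (-1)·1 = 1 ✓
b·c: 3·(-1/7) + (-1)·(-11/13) = 38/91 ≠ 1/2 ⇒ order 1.

1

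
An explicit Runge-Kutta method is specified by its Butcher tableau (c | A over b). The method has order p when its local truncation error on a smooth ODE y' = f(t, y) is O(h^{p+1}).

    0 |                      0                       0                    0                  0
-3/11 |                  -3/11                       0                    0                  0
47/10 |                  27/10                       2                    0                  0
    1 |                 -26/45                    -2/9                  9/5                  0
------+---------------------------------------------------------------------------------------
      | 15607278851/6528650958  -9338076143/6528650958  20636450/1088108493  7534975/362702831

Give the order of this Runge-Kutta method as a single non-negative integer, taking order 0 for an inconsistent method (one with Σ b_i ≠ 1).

3

b = (15607278851/6528650958, -9338076143/6528650958, 20636450/1088108493, 7534975/362702831)
c = (0, -3/11, 47/10, 1)
Ac = (0, 0, -6/11, 14059/1650)
Σ b_i: 15607278851/6528650958·1 + (-9338076143/6528650958)·1 + 20636450/1088108493·1 + 7534975/362702831·1 = 1 ✓
b·c: (-9338076143/6528650958)·(-3/11) + 20636450/1088108493·47/10 + 7534975/362702831·1 = 1/2 ✓
b·c²: (-9338076143/6528650958)·9/121 + 20636450/1088108493·2209/100 + 7534975/362702831·1 = 1/3 ✓
b·Ac: 20636450/1088108493·(-6/11) + 7534975/362702831·14059/1650 = 1/6 ✓
b·c³: (-9338076143/6528650958)·(-27/1331) + 20636450/1088108493·103823/1000 + 7534975/362702831·1 = 483277152607/239383868460 ≠ 1/4 ⇒ order 3.
b·(c∘Ac): 20636450/1088108493·(-141/55) + 7534975/362702831·14059/1650 = 3073472761/23938386846 ≠ 1/8
b·Ac²: 20636450/1088108493·18/121 + 7534975/362702831·2404601/60500 = 6010088519/7254056620 ≠ 1/12
b·A²c: 7534975/362702831·(-54/55) = -81377730/3989731141 ≠ 1/24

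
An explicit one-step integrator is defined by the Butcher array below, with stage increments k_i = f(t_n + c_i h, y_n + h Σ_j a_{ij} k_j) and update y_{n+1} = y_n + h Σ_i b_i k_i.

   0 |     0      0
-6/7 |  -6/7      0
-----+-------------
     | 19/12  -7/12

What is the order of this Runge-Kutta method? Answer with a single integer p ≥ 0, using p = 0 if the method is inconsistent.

b = (19/12, -7/12)
c = (0, -6/7)
Σ b_i: 19/12·1 + (-7/12)·1 = 1 ✓
b·c: (-7/12)·(-6/7) = 1/2 ✓; 2 stages ⇒ order 2.

2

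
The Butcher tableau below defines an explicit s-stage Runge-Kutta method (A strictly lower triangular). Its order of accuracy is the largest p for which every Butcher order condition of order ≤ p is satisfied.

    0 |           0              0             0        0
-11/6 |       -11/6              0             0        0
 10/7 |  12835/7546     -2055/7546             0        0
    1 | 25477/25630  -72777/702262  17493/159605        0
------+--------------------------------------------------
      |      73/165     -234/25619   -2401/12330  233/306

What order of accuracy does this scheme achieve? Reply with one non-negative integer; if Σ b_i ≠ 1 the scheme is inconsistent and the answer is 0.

4

b = (73/165, -234/25619, -2401/12330, 233/306)
c = (0, -11/6, 10/7, 1)
Ac = (0, 0, 685/1372, 323/932)
Σ b_i: 73/165·1 + (-234/25619)·1 + (-2401/12330)·1 + 233/306·1 = 1 ✓
b·c: (-234/25619)·(-11/6) + (-2401/12330)·10/7 + 233/306·1 = 1/2 ✓
b·c²: (-234/25619)·121/36 + (-2401/12330)·100/49 + 233/306·1 = 1/3 ✓
b·Ac: (-2401/12330)·685/1372 + 233/306·323/932 = 1/6 ✓
b·c³: (-234/25619)·(-1331/216) + (-2401/12330)·1000/343 + 233/306·1 = 1/4 ✓
b·(c∘Ac): (-2401/12330)·3425/4802 + 233/306·323/932 = 1/8 ✓
b·Ac²: (-2401/12330)·(-7535/8232) + 233/306·(-697/5592) = 1/12 ✓
b·A²c: 233/306·51/932 = 1/24 ✓; 4 stages ⇒ order 4.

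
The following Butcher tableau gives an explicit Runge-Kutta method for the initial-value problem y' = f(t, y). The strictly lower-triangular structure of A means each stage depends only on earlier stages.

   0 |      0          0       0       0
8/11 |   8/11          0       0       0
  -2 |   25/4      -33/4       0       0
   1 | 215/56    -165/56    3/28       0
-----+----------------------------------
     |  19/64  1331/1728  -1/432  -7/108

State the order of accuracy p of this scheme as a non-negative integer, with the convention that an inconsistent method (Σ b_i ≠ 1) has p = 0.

4

b = (19/64, 1331/1728, -1/432, -7/108)
c = (0, 8/11, -2, 1)
Ac = (0, 0, -6, -33/14)
Σ b_i: 19/64·1 + 1331/1728·1 + (-1/432)·1 + (-7/108)·1 = 1 ✓
b·c: 1331/1728·8/11 + (-1/432)·(-2) + (-7/108)·1 = 1/2 ✓
b·c²: 1331/1728·64/121 + (-1/432)·4 + (-7/108)·1 = 1/3 ✓
b·Ac: (-1/432)·(-6) + (-7/108)·(-33/14) = 1/6 ✓
b·c³: 1331/1728·512/1331 + (-1/432)·(-8) + (-7/108)·1 = 1/4 ✓
b·(c∘Ac): (-1/432)·12 + (-7/108)·(-33/14) = 1/8 ✓
b·Ac²: (-1/432)·(-48/11) + (-7/108)·(-87/77) = 1/12 ✓
b·A²c: (-7/108)·(-9/14) = 1/24 ✓; 4 stages ⇒ order 4.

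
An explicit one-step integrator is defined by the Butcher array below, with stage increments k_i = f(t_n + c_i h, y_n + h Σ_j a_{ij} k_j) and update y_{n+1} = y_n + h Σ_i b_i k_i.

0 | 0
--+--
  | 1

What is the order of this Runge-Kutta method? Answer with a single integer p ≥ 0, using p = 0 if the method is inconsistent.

1

b = (1)
c = (0)
Σ b_i: 1·1 = 1 ✓; 1 stage ⇒ order 1.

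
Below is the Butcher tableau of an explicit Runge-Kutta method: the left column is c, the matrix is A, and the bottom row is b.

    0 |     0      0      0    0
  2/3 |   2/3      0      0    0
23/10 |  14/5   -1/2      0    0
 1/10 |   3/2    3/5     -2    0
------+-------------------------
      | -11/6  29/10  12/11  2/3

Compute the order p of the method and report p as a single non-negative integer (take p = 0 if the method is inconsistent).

b = (-11/6, 29/10, 12/11, 2/3)
c = (0, 2/3, 23/10, 1/10)
Ac = (0, 0, -1/3, -21/5)
Σ b_i: (-11/6)·1 + 29/10·1 + 12/11·1 + 2/3·1 = 466/165 ≠ 1 ⇒ order 0.

0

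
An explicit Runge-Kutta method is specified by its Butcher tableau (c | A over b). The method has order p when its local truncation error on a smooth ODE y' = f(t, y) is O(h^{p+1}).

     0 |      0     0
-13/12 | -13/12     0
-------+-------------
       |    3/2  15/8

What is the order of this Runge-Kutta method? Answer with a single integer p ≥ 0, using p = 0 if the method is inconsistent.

b = (3/2, 15/8)
c = (0, -13/12)
Σ b_i: 3/2·1 + 15/8·1 = 27/8 ≠ 1 ⇒ order 0.

0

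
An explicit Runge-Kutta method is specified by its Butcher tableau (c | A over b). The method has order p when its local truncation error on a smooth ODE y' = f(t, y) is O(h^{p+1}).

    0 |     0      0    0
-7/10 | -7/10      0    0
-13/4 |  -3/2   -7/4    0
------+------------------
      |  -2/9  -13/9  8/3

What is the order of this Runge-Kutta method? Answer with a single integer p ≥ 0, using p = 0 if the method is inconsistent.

b = (-2/9, -13/9, 8/3)
c = (0, -7/10, -13/4)
Ac = (0, 0, 49/40)
Σ b_i: (-2/9)·1 + (-13/9)·1 + 8/3·1 = 1 ✓
b·c: (-13/9)·(-7/10) + 8/3·(-13/4) = -689/90 ≠ 1/2 ⇒ order 1.

1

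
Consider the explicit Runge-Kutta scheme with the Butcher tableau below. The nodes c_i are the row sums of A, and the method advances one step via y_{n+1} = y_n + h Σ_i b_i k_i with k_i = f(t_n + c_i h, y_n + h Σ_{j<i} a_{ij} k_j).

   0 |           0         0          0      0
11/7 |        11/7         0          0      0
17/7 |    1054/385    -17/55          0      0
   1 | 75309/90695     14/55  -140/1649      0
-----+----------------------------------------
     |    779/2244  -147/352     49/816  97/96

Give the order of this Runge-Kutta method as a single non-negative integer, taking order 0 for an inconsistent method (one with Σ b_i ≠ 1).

b = (779/2244, -147/352, 49/816, 97/96)
c = (0, 11/7, 17/7, 1)
Ac = (0, 0, -17/35, 94/485)
Σ b_i: 779/2244·1 + (-147/352)·1 + 49/816·1 + 97/96·1 = 1 ✓
b·c: (-147/352)·11/7 + 49/816·17/7 + 97/96·1 = 1/2 ✓
b·c²: (-147/352)·121/49 + 49/816·289/49 + 97/96·1 = 1/3 ✓
b·Ac: 49/816·(-17/35) + 97/96·94/485 = 1/6 ✓
b·c³: (-147/352)·1331/343 + 49/816·4913/343 + 97/96·1 = 1/4 ✓
b·(c∘Ac): 49/816·(-289/245) + 97/96·94/485 = 1/8 ✓
b·Ac²: 49/816·(-187/245) + 97/96·62/485 = 1/12 ✓
b·A²c: 97/96·4/97 = 1/24 ✓; 4 stages ⇒ order 4.

4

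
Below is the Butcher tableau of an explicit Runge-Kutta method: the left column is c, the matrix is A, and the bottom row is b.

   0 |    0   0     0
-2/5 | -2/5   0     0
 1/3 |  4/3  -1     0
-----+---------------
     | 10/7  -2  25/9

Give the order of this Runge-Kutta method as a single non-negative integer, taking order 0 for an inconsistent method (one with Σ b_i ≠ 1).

0

b = (10/7, -2, 25/9)
c = (0, -2/5, 1/3)
Ac = (0, 0, 2/5)
Σ b_i: 10/7·1 + (-2)·1 + 25/9·1 = 139/63 ≠ 1 ⇒ order 0.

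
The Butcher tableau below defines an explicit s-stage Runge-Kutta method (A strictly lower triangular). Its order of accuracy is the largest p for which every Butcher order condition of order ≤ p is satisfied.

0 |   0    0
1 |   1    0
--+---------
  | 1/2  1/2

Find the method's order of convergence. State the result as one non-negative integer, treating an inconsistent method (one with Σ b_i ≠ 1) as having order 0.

b = (1/2, 1/2)
c = (0, 1)
Σ b_i: 1/2·1 + 1/2·1 = 1 ✓
b·c: 1/2·1 = 1/2 ✓; 2 stages ⇒ order 2.

2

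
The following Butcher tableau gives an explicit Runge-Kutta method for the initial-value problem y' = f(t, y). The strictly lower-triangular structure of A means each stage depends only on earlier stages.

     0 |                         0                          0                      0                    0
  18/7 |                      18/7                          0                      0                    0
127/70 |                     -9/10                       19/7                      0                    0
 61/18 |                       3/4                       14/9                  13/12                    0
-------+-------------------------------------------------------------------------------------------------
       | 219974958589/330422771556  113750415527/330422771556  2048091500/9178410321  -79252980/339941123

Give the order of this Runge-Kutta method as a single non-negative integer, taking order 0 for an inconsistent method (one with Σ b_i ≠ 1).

b = (219974958589/330422771556, 113750415527/330422771556, 2048091500/9178410321, -79252980/339941123)
c = (0, 18/7, 127/70, 61/18)
Ac = (0, 0, 342/49, 5011/840)
Σ b_i: 219974958589/330422771556·1 + 113750415527/330422771556·1 + 2048091500/9178410321·1 + (-79252980/339941123)·1 = 1 ✓
b·c: 113750415527/330422771556·18/7 + 2048091500/9178410321·127/70 + (-79252980/339941123)·61/18 = 1/2 ✓
b·c²: 113750415527/330422771556·324/49 + 2048091500/9178410321·16129/4900 + (-79252980/339941123)·3721/324 = 1/3 ✓
b·Ac: 2048091500/9178410321·342/49 + (-79252980/339941123)·5011/840 = 1/6 ✓
b·c³: 113750415527/330422771556·5832/343 + 2048091500/9178410321·2048383/343000 + (-79252980/339941123)·226981/5832 = -7640867076208/4047678951561 ≠ 1/4 ⇒ order 3.
b·(c∘Ac): 2048091500/9178410321·21717/1715 + (-79252980/339941123)·305671/15120 = -1131874036051/599656140972 ≠ 1/8
b·Ac²: 2048091500/9178410321·6156/343 + (-79252980/339941123)·814477/58800 = 258356496809/333142300540 ≠ 1/12
b·A²c: (-79252980/339941123)·741/98 = -29363229090/16657115027 ≠ 1/24

3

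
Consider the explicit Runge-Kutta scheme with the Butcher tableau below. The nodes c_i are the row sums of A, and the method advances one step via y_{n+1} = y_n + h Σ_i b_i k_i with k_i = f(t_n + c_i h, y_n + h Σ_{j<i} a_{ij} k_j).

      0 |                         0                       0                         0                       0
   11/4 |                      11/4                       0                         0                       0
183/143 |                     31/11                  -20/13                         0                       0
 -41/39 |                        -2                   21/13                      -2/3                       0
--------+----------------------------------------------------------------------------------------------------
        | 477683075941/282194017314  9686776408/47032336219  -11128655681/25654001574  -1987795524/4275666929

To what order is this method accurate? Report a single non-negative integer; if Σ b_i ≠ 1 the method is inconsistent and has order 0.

3

b = (477683075941/282194017314, 9686776408/47032336219, -11128655681/25654001574, -1987795524/4275666929)
c = (0, 11/4, 183/143, -41/39)
Ac = (0, 0, -55/13, 2053/572)
Σ b_i: 477683075941/282194017314·1 + 9686776408/47032336219·1 + (-11128655681/25654001574)·1 + (-1987795524/4275666929)·1 = 1 ✓
b·c: 9686776408/47032336219·11/4 + (-11128655681/25654001574)·183/143 + (-1987795524/4275666929)·(-41/39) = 1/2 ✓
b·c²: 9686776408/47032336219·121/16 + (-11128655681/25654001574)·33489/20449 + (-1987795524/4275666929)·1681/1521 = 1/3 ✓
b·Ac: (-11128655681/25654001574)·(-55/13) + (-1987795524/4275666929)·2053/572 = 1/6 ✓
b·c³: 9686776408/47032336219·1331/64 + (-11128655681/25654001574)·6128487/2924207 + (-1987795524/4275666929)·(-68921/59319) = 2240137040995901/572289467112792 ≠ 1/4 ⇒ order 3.
b·(c∘Ac): (-11128655681/25654001574)·(-915/169) + (-1987795524/4275666929)·(-84173/22308) = 456105537879/111167340154 ≠ 1/8
b·Ac²: (-11128655681/25654001574)·(-605/52) + (-1987795524/4275666929)·3639777/327184 = -1831793949499/14674088900328 ≠ 1/12
b·A²c: (-1987795524/4275666929)·110/39 = -5606602760/4275666929 ≠ 1/24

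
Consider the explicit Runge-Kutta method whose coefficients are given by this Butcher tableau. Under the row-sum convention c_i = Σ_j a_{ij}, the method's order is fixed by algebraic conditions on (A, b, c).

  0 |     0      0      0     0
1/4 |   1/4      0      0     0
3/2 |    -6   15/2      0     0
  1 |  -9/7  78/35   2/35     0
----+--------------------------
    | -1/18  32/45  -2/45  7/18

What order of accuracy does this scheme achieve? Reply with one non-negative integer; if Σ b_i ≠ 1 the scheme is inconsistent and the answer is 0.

b = (-1/18, 32/45, -2/45, 7/18)
c = (0, 1/4, 3/2, 1)
Ac = (0, 0, 15/8, 9/14)
Σ b_i: (-1/18)·1 + 32/45·1 + (-2/45)·1 + 7/18·1 = 1 ✓
b·c: 32/45·1/4 + (-2/45)·3/2 + 7/18·1 = 1/2 ✓
b·c²: 32/45·1/16 + (-2/45)·9/4 + 7/18·1 = 1/3 ✓
b·Ac: (-2/45)·15/8 + 7/18·9/14 = 1/6 ✓
b·c³: 32/45·1/64 + (-2/45)·27/8 + 7/18·1 = 1/4 ✓
b·(c∘Ac): (-2/45)·45/16 + 7/18·9/14 = 1/8 ✓
b·Ac²: (-2/45)·15/32 + 7/18·15/56 = 1/12 ✓
b·A²c: 7/18·3/28 = 1/24 ✓; 4 stages ⇒ order 4.

4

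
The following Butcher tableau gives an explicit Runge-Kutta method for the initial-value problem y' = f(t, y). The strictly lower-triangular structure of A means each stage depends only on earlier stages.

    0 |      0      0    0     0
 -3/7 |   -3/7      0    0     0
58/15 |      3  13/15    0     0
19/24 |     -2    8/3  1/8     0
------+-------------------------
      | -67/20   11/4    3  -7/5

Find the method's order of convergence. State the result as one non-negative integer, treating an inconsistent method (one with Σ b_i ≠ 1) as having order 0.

b = (-67/20, 11/4, 3, -7/5)
c = (0, -3/7, 58/15, 19/24)
Ac = (0, 0, -13/35, -277/420)
Σ b_i: (-67/20)·1 + 11/4·1 + 3·1 + (-7/5)·1 = 1 ✓
b·c: 11/4·(-3/7) + 3·58/15 + (-7/5)·19/24 = 7823/840 ≠ 1/2 ⇒ order 1.

1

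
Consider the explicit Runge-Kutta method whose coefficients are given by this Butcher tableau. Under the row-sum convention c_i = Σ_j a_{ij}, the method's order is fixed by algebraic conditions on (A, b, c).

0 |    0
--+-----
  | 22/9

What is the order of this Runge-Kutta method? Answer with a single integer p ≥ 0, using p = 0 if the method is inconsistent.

b = (22/9)
c = (0)
Σ b_i: 22/9·1 = 22/9 ≠ 1 ⇒ order 0.

0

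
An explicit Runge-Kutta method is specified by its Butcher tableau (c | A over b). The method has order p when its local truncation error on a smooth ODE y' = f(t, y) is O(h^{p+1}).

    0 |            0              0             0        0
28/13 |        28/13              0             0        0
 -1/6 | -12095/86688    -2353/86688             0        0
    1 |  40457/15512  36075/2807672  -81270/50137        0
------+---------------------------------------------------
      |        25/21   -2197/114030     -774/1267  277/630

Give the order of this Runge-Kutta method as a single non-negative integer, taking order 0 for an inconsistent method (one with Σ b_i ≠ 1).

4

b = (25/21, -2197/114030, -774/1267, 277/630)
c = (0, 28/13, -1/6, 1)
Ac = (0, 0, -181/3096, 165/554)
Σ b_i: 25/21·1 + (-2197/114030)·1 + (-774/1267)·1 + 277/630·1 = 1 ✓
b·c: (-2197/114030)·28/13 + (-774/1267)·(-1/6) + 277/630·1 = 1/2 ✓
b·c²: (-2197/114030)·784/169 + (-774/1267)·1/36 + 277/630·1 = 1/3 ✓
b·Ac: (-774/1267)·(-181/3096) + 277/630·165/554 = 1/6 ✓
b·c³: (-2197/114030)·21952/2197 + (-774/1267)·(-1/216) + 277/630·1 = 1/4 ✓
b·(c∘Ac): (-774/1267)·181/18576 + 277/630·165/554 = 1/8 ✓
b·Ac²: (-774/1267)·(-1267/10062) + 277/630·105/7202 = 1/12 ✓
b·A²c: 277/630·105/1108 = 1/24 ✓; 4 stages ⇒ order 4.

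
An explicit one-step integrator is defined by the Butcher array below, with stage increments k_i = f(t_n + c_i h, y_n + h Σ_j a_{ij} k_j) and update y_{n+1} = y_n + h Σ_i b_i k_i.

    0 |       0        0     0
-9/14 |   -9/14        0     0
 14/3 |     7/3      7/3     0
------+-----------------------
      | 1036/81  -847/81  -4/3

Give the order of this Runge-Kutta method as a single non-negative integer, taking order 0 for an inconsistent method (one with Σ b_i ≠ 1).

b = (1036/81, -847/81, -4/3)
c = (0, -9/14, 14/3)
Ac = (0, 0, -3/2)
Σ b_i: 1036/81·1 + (-847/81)·1 + (-4/3)·1 = 1 ✓
b·c: (-847/81)·(-9/14) + (-4/3)·14/3 = 1/2 ✓
b·c²: (-847/81)·81/196 + (-4/3)·196/9 = -25219/756 ≠ 1/3 ⇒ order 2.
b·Ac: (-4/3)·(-3/2) = 2 ≠ 1/6

2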